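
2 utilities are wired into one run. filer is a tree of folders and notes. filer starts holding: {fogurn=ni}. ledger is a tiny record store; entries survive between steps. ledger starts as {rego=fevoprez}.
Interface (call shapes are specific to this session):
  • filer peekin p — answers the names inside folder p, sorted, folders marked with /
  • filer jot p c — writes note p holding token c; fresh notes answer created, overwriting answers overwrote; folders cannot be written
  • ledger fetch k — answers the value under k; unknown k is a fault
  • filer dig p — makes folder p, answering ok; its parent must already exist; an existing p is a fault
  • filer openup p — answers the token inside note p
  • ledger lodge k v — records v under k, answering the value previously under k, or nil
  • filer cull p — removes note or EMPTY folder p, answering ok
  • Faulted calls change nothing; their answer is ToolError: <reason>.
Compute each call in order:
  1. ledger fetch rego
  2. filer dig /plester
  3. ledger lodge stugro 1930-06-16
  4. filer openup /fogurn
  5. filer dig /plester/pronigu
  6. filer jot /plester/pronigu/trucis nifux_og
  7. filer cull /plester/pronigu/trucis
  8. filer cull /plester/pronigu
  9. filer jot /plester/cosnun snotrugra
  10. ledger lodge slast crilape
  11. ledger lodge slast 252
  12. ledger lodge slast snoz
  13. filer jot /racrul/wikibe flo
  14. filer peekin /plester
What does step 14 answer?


I use ledger fetch with k=rego: fevoprez.
I run filer dig with p=/plester, — result: ok.
Using ledger lodge with k=stugro, v=1930-06-16, and observe nil.
I run filer openup with p=/fogurn, and see ni.
I run filer dig with p=/plester/pronigu, — result: ok.
Now I run filer jot with p=/plester/pronigu/trucis, c=nifux_og, giving created.
I use filer cull with p=/plester/pronigu/trucis, and observe ok.
Next I call filer cull with p=/plester/pronigu, and get ok.
I run filer jot with p=/plester/cosnun, c=snotrugra, and see created.
Calling ledger lodge with k=slast, v=crilape, and observe nil.
I run ledger lodge with k=slast, v=252, which returns crilape.
Then ledger lodge with k=slast, v=snoz, — result: 252.
Then filer jot with p=/racrul/wikibe, c=flo, and get ToolError: no parent.
Calling filer peekin with p=/plester, yielding [cosnun].

Answer: [cosnun]


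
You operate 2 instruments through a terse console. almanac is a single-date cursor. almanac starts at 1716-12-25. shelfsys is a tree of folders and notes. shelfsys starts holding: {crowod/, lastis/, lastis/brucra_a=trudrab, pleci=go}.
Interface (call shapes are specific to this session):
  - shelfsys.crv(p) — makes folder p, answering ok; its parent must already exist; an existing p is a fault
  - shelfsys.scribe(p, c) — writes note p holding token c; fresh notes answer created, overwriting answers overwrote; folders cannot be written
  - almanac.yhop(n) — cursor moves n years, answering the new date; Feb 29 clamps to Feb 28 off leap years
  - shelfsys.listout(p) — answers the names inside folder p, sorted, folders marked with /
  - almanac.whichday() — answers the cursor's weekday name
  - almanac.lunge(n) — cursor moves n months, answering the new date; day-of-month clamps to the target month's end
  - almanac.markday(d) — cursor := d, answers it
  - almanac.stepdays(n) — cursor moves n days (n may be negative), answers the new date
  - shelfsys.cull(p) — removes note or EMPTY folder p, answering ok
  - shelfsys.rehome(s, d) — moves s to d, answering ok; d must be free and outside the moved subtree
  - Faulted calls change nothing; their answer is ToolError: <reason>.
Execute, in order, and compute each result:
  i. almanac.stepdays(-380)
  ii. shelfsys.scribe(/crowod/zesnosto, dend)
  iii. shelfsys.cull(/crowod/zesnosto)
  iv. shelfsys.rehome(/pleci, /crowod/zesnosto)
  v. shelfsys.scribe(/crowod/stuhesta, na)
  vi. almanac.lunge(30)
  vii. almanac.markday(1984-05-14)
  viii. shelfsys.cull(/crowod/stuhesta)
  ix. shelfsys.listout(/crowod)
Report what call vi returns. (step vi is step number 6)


I invoke stepdays passing n→-380, and get 1715-12-11.
I use scribe passing p→/crowod/zesnosto, c→dend, giving created.
I call cull passing p→/crowod/zesnosto, — result: ok.
Then rehome passing s→/pleci, d→/crowod/zesnosto, yielding ok.
Calling scribe passing p→/crowod/stuhesta, c→na, which returns created.
Invoking lunge passing n→30, which returns 1718-06-11.
Next I call markday passing d→1984-05-14, and observe 1984-05-14.
Then cull passing p→/crowod/stuhesta, and get ok.
Using listout passing p→/crowod, which returns [zesnosto].

Answer: 1718-06-11


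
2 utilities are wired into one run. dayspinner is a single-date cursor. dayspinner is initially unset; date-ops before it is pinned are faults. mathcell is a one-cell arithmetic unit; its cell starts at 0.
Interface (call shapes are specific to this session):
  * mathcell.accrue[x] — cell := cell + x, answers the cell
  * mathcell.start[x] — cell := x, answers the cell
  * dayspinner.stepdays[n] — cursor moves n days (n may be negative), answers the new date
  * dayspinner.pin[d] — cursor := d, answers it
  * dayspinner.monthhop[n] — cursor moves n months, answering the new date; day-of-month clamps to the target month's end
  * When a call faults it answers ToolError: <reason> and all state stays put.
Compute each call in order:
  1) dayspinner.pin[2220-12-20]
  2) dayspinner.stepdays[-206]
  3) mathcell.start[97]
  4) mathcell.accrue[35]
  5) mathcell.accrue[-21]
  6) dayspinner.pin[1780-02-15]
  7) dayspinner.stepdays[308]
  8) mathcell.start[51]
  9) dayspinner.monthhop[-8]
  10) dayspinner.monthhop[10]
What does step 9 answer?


Answer: 1780-04-19

Derivation:
Then dayspinner.pin using 2220-12-20: 2220-12-20.
Calling dayspinner.stepdays using -206, and get 2220-05-28.
Invoking mathcell.start using 97, and get 97.
I call mathcell.accrue using 35: 132.
Calling mathcell.accrue using -21, and observe 111.
I call dayspinner.pin using 1780-02-15, → 1780-02-15.
Next I call dayspinner.stepdays using 308, and observe 1780-12-19.
I invoke mathcell.start using 51: 51.
Then dayspinner.monthhop using -8, → 1780-04-19.
Invoking dayspinner.monthhop using 10, and get 1781-02-19.


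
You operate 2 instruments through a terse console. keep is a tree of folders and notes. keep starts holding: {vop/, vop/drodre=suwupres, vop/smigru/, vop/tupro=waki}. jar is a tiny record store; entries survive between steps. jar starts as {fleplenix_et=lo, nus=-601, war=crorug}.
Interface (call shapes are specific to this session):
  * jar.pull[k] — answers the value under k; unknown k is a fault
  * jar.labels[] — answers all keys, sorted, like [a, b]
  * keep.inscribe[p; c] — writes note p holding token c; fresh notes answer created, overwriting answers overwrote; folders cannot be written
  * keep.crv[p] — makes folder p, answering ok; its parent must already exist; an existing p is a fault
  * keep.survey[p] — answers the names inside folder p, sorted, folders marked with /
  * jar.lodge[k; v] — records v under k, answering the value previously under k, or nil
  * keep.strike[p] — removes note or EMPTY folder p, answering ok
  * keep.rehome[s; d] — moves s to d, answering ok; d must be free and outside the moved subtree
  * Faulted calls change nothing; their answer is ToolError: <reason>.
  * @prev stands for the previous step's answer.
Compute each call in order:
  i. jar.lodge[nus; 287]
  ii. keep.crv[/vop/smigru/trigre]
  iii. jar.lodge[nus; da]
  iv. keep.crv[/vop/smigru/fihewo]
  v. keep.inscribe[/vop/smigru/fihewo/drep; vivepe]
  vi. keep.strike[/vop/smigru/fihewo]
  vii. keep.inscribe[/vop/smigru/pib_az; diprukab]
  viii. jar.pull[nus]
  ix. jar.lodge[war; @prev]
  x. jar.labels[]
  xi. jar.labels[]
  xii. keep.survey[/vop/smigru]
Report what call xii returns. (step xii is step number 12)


Answer: [fihewo/, pib_az, trigre/]

Derivation:
[in] lodge nus 287
  -601
[in] crv /vop/smigru/trigre
  ok
[in] lodge nus da
  287
[in] crv /vop/smigru/fihewo
  ok
[in] inscribe /vop/smigru/fihewo/drep vivepe
  created
[in] strike /vop/smigru/fihewo
  ToolError: not empty
[in] inscribe /vop/smigru/pib_az diprukab
  created
[in] pull nus
  da
[in] lodge war @prev
  crorug
[in] labels
  [fleplenix_et, nus, war]
[in] labels
  [fleplenix_et, nus, war]
[in] survey /vop/smigru
  [fihewo/, pib_az, trigre/]


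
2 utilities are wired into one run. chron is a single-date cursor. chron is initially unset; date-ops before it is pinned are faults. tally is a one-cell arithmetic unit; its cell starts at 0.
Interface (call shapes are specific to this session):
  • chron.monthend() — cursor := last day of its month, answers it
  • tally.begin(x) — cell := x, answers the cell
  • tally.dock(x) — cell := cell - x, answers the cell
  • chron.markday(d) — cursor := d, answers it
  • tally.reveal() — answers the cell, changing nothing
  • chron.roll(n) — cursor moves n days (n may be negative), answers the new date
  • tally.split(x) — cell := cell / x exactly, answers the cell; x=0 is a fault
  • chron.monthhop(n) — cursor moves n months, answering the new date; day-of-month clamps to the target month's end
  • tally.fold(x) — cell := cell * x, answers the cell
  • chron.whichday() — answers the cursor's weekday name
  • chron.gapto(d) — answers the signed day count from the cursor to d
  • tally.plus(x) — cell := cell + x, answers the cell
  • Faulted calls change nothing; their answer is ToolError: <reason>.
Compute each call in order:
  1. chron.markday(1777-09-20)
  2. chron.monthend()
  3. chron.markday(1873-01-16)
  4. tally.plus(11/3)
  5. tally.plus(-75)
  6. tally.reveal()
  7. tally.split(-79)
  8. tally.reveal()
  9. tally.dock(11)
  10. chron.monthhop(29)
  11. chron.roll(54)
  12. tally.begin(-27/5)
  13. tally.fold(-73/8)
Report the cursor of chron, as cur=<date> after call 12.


I run chron.markday(d: 1777-09-20), and see 1777-09-20.
Calling chron.monthend: 1777-09-30.
I invoke chron.markday(d: 1873-01-16), — result: 1873-01-16.
I run tally.plus(x: 11/3), which returns 11/3.
Then tally.plus(x: -75), → -214/3.
Calling tally.reveal, and observe -214/3.
Next I call tally.split(x: -79), — result: 214/237.
I run tally.reveal(): 214/237.
Next I call tally.dock(x: 11), and get -2393/237.
I invoke chron.monthhop(n: 29): 1875-06-16.
I invoke chron.roll(n: 54), which returns 1875-08-09.
Using tally.begin(x: -27/5), giving -27/5.
Next I call tally.fold(x: -73/8), which returns 1971/40.

Answer: cur=1875-08-09


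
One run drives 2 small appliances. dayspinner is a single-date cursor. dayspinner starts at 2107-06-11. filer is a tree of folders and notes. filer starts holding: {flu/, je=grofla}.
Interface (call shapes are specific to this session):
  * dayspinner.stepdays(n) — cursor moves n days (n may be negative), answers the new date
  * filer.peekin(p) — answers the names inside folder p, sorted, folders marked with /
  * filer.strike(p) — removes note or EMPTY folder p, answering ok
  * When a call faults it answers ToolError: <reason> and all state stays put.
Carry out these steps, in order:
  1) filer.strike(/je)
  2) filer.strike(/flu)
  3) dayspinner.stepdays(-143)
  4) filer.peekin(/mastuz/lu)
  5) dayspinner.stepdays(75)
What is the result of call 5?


~$ filer.strike p=/je
:: ok
~$ filer.strike p=/flu
:: ok
~$ dayspinner.stepdays n=-143
:: 2107-01-19
~$ filer.peekin p=/mastuz/lu
:: ToolError: not found
~$ dayspinner.stepdays n=75
:: 2107-04-04

Answer: 2107-04-04


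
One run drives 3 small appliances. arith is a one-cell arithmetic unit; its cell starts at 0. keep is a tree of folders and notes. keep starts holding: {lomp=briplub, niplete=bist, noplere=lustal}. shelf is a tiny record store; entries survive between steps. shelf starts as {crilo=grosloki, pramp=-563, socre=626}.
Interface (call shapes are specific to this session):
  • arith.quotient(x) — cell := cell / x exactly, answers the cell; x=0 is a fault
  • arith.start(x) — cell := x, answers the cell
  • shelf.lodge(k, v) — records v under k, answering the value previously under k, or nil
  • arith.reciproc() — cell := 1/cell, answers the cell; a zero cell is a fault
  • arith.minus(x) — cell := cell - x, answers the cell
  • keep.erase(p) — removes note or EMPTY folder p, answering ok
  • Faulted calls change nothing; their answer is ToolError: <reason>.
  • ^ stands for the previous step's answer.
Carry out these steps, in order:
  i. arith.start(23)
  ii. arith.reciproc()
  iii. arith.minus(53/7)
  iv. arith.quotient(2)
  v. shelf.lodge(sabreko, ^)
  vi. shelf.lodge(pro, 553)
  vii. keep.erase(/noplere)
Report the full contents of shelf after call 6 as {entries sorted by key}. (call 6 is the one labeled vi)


Answer: {crilo=grosloki, pramp=-563, pro=553, sabreko=-606/161, socre=626}

Derivation:
I try start passing x='23', and see 23.
Next I call reciproc(): 1/23.
I run minus passing x='53/7': -1212/161.
I call quotient passing x='2', yielding -606/161.
Invoking lodge passing k='sabreko', v='^', and get nil.
I use lodge passing k='pro', v='553', and see nil.
I invoke erase passing p='/noplere', giving ok.


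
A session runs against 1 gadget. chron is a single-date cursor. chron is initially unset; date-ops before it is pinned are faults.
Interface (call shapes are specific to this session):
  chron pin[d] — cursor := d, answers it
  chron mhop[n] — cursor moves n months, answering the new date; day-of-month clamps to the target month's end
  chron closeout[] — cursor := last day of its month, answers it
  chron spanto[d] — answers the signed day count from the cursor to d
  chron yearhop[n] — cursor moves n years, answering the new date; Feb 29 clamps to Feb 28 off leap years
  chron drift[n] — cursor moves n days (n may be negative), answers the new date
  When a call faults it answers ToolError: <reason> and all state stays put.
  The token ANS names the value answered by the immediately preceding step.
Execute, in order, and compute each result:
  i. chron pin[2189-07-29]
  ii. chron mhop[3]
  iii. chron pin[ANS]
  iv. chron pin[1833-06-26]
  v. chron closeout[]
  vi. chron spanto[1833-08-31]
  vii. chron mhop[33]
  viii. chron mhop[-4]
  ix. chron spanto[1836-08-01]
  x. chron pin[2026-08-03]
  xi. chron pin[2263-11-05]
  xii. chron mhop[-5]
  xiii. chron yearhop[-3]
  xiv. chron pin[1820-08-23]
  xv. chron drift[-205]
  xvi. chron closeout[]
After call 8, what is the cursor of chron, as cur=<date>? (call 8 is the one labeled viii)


Answer: cur=1835-11-30

Derivation:
! chron pin(d='2189-07-29') == 2189-07-29
! chron mhop(n='3') == 2189-10-29
! chron pin(d='ANS') == 2189-10-29
! chron pin(d='1833-06-26') == 1833-06-26
! chron closeout() == 1833-06-30
! chron spanto(d='1833-08-31') == 62
! chron mhop(n='33') == 1836-03-30
! chron mhop(n='-4') == 1835-11-30
! chron spanto(d='1836-08-01') == 245
! chron pin(d='2026-08-03') == 2026-08-03
! chron pin(d='2263-11-05') == 2263-11-05
! chron mhop(n='-5') == 2263-06-05
! chron yearhop(n='-3') == 2260-06-05
! chron pin(d='1820-08-23') == 1820-08-23
! chron drift(n='-205') == 1820-01-31
! chron closeout() == 1820-01-31


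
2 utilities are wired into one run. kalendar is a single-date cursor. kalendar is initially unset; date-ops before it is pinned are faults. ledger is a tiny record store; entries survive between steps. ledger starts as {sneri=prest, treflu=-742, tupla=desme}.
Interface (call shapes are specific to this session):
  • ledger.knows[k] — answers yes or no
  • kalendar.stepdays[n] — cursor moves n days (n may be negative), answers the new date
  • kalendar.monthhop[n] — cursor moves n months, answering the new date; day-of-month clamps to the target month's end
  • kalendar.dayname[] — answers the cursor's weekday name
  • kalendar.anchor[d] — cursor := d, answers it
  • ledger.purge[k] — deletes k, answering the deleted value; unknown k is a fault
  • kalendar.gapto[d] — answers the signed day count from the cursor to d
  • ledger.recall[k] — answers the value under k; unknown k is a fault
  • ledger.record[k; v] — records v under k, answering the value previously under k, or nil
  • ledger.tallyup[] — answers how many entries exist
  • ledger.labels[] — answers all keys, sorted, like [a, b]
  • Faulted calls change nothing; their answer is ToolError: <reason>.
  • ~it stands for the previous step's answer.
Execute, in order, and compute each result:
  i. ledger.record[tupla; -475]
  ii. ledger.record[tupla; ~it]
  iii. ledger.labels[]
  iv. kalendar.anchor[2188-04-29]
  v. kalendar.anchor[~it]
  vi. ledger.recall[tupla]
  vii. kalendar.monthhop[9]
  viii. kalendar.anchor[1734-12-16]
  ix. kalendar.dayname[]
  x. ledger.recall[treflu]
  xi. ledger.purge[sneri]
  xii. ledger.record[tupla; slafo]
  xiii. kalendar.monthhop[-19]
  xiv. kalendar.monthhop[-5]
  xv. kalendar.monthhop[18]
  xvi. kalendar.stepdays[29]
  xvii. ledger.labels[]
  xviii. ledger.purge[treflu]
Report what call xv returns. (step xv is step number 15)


Next I call ledger.record using tupla, -475: desme.
Using ledger.record using tupla, ~it, which returns -475.
Next I call ledger.labels, giving [sneri, treflu, tupla].
Next I call kalendar.anchor using 2188-04-29, and get 2188-04-29.
Invoking kalendar.anchor using ~it, yielding 2188-04-29.
Invoking ledger.recall using tupla, giving desme.
I use kalendar.monthhop using 9, and see 2189-01-29.
Calling kalendar.anchor using 1734-12-16, yielding 1734-12-16.
I use kalendar.dayname(), → Thursday.
Calling ledger.recall using treflu, — result: -742.
I run ledger.purge using sneri, and get prest.
Invoking ledger.record using tupla, slafo: desme.
I call kalendar.monthhop using -19, yielding 1733-05-16.
I call kalendar.monthhop using -5, yielding 1732-12-16.
Calling kalendar.monthhop using 18, and observe 1734-06-16.
Now I run kalendar.stepdays using 29, yielding 1734-07-15.
Now I run ledger.labels(), → [treflu, tupla].
I call ledger.purge using treflu, giving -742.

Answer: 1734-06-16


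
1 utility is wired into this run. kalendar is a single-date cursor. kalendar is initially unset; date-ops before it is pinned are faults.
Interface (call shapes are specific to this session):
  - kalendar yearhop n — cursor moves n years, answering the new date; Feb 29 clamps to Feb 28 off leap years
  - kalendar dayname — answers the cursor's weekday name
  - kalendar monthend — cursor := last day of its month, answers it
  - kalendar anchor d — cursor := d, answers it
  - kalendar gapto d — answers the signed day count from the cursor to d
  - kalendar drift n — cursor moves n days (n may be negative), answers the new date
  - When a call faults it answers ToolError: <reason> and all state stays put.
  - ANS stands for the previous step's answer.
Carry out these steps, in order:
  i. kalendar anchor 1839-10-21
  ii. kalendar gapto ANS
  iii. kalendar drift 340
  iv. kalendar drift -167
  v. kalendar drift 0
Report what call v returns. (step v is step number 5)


Act: kalendar anchor[d=1839-10-21]
Obs: 1839-10-21
Act: kalendar gapto[d=ANS]
Obs: 0
Act: kalendar drift[n=340]
Obs: 1840-09-25
Act: kalendar drift[n=-167]
Obs: 1840-04-11
Act: kalendar drift[n=0]
Obs: 1840-04-11

Answer: 1840-04-11


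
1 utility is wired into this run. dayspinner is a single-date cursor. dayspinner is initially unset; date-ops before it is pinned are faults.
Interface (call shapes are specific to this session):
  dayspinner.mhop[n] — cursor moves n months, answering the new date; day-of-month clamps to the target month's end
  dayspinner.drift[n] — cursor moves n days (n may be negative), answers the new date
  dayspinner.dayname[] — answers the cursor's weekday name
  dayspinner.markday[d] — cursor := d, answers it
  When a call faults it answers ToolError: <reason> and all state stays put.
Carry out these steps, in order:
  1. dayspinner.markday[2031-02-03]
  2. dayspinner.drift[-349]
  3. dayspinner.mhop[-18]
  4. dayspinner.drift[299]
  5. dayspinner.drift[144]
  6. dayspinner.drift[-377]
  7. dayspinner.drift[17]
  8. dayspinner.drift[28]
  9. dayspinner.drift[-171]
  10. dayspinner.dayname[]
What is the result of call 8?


Answer: 2028-12-08

Derivation:
! 1. dayspinner.markday(2031-02-03) : 2031-02-03
! 2. dayspinner.drift(-349) : 2030-02-19
! 3. dayspinner.mhop(-18) : 2028-08-19
! 4. dayspinner.drift(299) : 2029-06-14
! 5. dayspinner.drift(144) : 2029-11-05
! 6. dayspinner.drift(-377) : 2028-10-24
! 7. dayspinner.drift(17) : 2028-11-10
! 8. dayspinner.drift(28) : 2028-12-08
! 9. dayspinner.drift(-171) : 2028-06-20
! 10. dayspinner.dayname() : Tuesday


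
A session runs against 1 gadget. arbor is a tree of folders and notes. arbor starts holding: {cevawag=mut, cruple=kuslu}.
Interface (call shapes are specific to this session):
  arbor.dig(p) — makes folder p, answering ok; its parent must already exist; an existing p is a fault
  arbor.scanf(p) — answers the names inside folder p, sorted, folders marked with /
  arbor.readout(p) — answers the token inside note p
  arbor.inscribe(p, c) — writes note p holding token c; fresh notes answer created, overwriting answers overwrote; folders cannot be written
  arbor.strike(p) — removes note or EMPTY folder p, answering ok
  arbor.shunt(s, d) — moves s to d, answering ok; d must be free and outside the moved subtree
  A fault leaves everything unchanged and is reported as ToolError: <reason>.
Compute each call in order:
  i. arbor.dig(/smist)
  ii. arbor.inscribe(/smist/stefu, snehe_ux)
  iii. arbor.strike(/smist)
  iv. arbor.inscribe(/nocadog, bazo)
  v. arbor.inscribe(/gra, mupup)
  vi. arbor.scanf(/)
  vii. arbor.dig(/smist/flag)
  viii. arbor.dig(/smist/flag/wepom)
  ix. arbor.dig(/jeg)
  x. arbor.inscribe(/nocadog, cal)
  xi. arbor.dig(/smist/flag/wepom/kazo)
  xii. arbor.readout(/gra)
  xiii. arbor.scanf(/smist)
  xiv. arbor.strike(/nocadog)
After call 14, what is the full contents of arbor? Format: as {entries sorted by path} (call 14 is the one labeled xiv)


I run dig with p='/smist', → ok.
I invoke inscribe with p='/smist/stefu', c='snehe_ux', and get created.
Then strike with p='/smist', → ToolError: not empty.
I use inscribe with p='/nocadog', c='bazo', giving created.
Using inscribe with p='/gra', c='mupup', yielding created.
Now I run scanf with p='/', and get [cevawag, cruple, gra, nocadog, smist/].
I try dig with p='/smist/flag', and get ok.
I use dig with p='/smist/flag/wepom', and see ok.
I use dig with p='/jeg', and observe ok.
Calling inscribe with p='/nocadog', c='cal', yielding overwrote.
Next I call dig with p='/smist/flag/wepom/kazo', which returns ok.
Using readout with p='/gra', — result: mupup.
Using scanf with p='/smist', giving [flag/, stefu].
Invoking strike with p='/nocadog', and get ok.

Answer: {cevawag=mut, cruple=kuslu, gra=mupup, jeg/, smist/, smist/flag/, smist/flag/wepom/, smist/flag/wepom/kazo/, smist/stefu=snehe_ux}


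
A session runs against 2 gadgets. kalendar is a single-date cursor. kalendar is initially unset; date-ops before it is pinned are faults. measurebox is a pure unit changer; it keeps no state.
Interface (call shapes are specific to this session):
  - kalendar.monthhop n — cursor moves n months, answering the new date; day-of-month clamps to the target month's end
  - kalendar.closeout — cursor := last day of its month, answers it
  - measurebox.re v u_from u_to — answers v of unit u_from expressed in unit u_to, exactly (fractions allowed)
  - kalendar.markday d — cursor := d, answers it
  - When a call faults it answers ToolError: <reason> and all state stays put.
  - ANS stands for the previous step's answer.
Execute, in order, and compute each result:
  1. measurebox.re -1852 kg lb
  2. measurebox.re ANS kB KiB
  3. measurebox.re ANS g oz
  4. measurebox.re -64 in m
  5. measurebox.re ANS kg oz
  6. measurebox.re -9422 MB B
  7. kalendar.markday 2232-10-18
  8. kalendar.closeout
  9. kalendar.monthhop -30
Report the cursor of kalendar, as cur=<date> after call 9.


Act: measurebox.re[v: -1852; u_from: kg; u_to: lb]
Obs: -185200000000/45359237
Act: measurebox.re[v: ANS; u_from: kB; u_to: KiB]
Obs: -180859375000/45359237
Act: measurebox.re[v: ANS; u_from: g; u_to: oz]
Obs: -289375000000000000/2057460381222169
Act: measurebox.re[v: -64; u_from: in; u_to: m]
Obs: -1016/625
Act: measurebox.re[v: ANS; u_from: kg; u_to: oz]
Obs: -2600960000/45359237
Act: measurebox.re[v: -9422; u_from: MB; u_to: B]
Obs: -9422000000
Act: kalendar.markday[d: 2232-10-18]
Obs: 2232-10-18
Act: kalendar.closeout[]
Obs: 2232-10-31
Act: kalendar.monthhop[n: -30]
Obs: 2230-04-30

Answer: cur=2230-04-30


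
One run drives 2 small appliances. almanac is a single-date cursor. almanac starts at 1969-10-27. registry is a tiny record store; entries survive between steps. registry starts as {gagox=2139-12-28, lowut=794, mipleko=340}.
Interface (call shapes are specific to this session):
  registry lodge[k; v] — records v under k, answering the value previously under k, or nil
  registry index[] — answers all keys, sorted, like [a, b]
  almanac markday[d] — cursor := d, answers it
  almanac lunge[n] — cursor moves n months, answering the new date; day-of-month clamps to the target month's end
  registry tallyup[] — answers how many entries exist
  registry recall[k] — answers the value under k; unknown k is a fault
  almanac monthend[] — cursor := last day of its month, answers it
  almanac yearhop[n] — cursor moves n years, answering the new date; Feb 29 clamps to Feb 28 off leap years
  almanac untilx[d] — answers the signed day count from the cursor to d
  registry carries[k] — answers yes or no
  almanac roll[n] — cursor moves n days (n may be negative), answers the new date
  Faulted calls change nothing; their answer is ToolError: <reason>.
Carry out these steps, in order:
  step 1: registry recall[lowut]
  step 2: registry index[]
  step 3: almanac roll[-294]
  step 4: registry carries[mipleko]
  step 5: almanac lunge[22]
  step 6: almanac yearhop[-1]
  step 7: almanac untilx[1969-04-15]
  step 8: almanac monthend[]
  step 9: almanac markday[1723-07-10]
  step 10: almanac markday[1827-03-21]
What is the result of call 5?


Answer: 1970-11-06

Derivation:
>>> registry recall k: lowut
[out] 794
>>> registry index
[out] [gagox, lowut, mipleko]
>>> almanac roll n: -294
[out] 1969-01-06
>>> registry carries k: mipleko
[out] yes
>>> almanac lunge n: 22
[out] 1970-11-06
>>> almanac yearhop n: -1
[out] 1969-11-06
>>> almanac untilx d: 1969-04-15
[out] -205
>>> almanac monthend
[out] 1969-11-30
>>> almanac markday d: 1723-07-10
[out] 1723-07-10
>>> almanac markday d: 1827-03-21
[out] 1827-03-21


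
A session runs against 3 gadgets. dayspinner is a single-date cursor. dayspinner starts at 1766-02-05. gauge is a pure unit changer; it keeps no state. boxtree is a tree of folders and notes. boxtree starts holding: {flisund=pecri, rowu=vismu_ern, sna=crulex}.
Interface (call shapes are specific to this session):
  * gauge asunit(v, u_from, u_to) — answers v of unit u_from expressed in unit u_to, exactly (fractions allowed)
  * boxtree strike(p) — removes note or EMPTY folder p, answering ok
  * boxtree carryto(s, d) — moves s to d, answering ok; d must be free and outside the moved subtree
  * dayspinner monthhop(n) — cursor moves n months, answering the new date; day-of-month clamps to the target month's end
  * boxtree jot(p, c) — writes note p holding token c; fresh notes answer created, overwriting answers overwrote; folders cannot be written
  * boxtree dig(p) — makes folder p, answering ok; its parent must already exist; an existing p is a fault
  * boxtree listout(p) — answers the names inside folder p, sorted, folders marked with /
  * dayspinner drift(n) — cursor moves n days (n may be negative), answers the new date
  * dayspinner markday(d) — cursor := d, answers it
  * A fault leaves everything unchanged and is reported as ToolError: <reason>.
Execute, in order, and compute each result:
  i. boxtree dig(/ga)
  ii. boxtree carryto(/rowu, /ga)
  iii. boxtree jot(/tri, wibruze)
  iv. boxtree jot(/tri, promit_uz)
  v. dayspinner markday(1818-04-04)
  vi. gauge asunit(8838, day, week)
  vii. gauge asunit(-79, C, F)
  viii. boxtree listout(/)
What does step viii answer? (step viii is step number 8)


·→ boxtree dig(/ga)
·← ok
·→ boxtree carryto(/rowu, /ga)
·← ToolError: exists
·→ boxtree jot(/tri, wibruze)
·← created
·→ boxtree jot(/tri, promit_uz)
·← overwrote
·→ dayspinner markday(1818-04-04)
·← 1818-04-04
·→ gauge asunit(8838, day, week)
·← 8838/7
·→ gauge asunit(-79, C, F)
·← -551/5
·→ boxtree listout(/)
·← [flisund, ga/, rowu, sna, tri]

Answer: [flisund, ga/, rowu, sna, tri]


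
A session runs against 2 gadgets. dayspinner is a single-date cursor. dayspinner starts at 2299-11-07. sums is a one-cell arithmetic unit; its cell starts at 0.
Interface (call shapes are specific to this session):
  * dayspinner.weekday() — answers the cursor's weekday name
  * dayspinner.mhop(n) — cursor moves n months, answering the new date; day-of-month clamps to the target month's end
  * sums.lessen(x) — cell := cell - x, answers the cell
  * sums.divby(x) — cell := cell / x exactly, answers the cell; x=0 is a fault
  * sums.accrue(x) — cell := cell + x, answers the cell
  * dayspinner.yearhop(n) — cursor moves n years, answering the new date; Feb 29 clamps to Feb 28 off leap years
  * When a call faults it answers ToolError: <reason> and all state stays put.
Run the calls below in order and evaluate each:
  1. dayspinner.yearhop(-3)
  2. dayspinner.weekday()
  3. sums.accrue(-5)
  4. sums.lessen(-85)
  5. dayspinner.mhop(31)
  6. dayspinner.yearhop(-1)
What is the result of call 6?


-- yearhop(n='-3') -> 2296-11-07
-- weekday() -> Saturday
-- accrue(x='-5') -> -5
-- lessen(x='-85') -> 80
-- mhop(n='31') -> 2299-06-07
-- yearhop(n='-1') -> 2298-06-07

Answer: 2298-06-07


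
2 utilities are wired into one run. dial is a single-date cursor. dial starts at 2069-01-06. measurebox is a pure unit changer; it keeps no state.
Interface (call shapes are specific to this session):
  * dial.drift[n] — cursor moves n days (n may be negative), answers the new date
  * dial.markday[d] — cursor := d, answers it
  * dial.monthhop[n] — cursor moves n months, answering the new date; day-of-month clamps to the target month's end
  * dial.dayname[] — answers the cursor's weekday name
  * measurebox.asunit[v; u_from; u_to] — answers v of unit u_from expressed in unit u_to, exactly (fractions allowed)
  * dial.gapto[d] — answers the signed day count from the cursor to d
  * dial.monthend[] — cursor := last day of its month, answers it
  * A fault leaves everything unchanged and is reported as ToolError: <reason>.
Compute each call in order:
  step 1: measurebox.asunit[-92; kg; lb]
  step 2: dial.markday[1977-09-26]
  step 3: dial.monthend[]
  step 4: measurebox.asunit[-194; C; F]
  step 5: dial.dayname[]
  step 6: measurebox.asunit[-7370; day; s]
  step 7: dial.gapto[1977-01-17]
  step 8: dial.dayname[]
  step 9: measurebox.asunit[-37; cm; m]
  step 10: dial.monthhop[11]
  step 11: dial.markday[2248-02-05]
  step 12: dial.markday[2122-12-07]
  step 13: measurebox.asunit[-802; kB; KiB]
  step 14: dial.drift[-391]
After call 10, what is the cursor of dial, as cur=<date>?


Answer: cur=1978-08-30

Derivation:
% 1. measurebox.asunit(v='-92', u_from='kg', u_to='lb') == -9200000000/45359237
% 2. dial.markday(d='1977-09-26') == 1977-09-26
% 3. dial.monthend() == 1977-09-30
% 4. measurebox.asunit(v='-194', u_from='C', u_to='F') == -1586/5
% 5. dial.dayname() == Friday
% 6. measurebox.asunit(v='-7370', u_from='day', u_to='s') == -636768000
% 7. dial.gapto(d='1977-01-17') == -256
% 8. dial.dayname() == Friday
% 9. measurebox.asunit(v='-37', u_from='cm', u_to='m') == -37/100
% 10. dial.monthhop(n='11') == 1978-08-30
% 11. dial.markday(d='2248-02-05') == 2248-02-05
% 12. dial.markday(d='2122-12-07') == 2122-12-07
% 13. measurebox.asunit(v='-802', u_from='kB', u_to='KiB') == -50125/64
% 14. dial.drift(n='-391') == 2121-11-11


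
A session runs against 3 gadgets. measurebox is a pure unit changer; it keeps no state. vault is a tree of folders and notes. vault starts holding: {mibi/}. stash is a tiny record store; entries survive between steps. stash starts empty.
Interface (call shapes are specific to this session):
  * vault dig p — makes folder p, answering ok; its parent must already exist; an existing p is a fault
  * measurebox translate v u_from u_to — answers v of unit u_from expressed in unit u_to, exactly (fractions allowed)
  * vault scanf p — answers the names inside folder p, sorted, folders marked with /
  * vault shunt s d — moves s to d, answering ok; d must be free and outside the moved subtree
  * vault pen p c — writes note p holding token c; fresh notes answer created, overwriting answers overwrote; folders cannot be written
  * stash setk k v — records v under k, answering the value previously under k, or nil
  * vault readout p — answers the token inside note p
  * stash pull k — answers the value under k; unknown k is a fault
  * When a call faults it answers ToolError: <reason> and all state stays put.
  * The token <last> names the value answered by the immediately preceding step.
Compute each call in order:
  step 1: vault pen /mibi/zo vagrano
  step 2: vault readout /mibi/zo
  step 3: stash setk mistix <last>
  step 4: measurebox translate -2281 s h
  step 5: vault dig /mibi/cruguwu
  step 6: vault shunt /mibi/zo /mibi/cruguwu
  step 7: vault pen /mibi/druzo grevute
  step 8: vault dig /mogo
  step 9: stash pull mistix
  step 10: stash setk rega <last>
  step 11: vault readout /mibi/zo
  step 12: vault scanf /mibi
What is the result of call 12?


I try vault pen using p→/mibi/zo, c→vagrano, and see created.
I call vault readout using p→/mibi/zo, giving vagrano.
Next I call stash setk using k→mistix, v→<last>, and see nil.
I use measurebox translate using v→-2281, u_from→s, u_to→h, → -2281/3600.
I try vault dig using p→/mibi/cruguwu, and see ok.
Calling vault shunt using s→/mibi/zo, d→/mibi/cruguwu, which returns ToolError: exists.
I call vault pen using p→/mibi/druzo, c→grevute, giving created.
Now I run vault dig using p→/mogo, and observe ok.
I invoke stash pull using k→mistix, and see vagrano.
Calling stash setk using k→rega, v→<last>, and see nil.
I try vault readout using p→/mibi/zo: vagrano.
I try vault scanf using p→/mibi, and get [cruguwu/, druzo, zo].

Answer: [cruguwu/, druzo, zo]


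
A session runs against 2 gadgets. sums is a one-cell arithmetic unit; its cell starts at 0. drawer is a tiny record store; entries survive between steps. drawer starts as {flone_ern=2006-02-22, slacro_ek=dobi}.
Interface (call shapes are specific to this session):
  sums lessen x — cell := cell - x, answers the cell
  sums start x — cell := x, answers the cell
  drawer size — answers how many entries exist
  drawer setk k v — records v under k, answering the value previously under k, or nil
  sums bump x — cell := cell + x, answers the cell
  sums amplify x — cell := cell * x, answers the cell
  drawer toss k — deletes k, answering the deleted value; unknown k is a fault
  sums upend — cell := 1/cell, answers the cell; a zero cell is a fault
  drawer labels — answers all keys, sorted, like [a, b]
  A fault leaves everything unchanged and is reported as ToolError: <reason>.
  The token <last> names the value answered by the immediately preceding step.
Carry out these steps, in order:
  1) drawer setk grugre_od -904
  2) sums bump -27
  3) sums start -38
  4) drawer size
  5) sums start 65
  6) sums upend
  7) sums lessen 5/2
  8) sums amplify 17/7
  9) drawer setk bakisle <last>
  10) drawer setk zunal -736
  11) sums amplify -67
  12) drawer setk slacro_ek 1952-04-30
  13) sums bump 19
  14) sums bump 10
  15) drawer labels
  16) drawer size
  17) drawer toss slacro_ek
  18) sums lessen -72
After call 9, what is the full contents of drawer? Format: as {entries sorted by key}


Answer: {bakisle=-5491/910, flone_ern=2006-02-22, grugre_od=-904, slacro_ek=dobi}

Derivation:
Do: drawer setk[k='grugre_od'; v='-904']
See: nil
Do: sums bump[x='-27']
See: -27
Do: sums start[x='-38']
See: -38
Do: drawer size[]
See: 3
Do: sums start[x='65']
See: 65
Do: sums upend[]
See: 1/65
Do: sums lessen[x='5/2']
See: -323/130
Do: sums amplify[x='17/7']
See: -5491/910
Do: drawer setk[k='bakisle'; v='<last>']
See: nil
Do: drawer setk[k='zunal'; v='-736']
See: nil
Do: sums amplify[x='-67']
See: 367897/910
Do: drawer setk[k='slacro_ek'; v='1952-04-30']
See: dobi
Do: sums bump[x='19']
See: 385187/910
Do: sums bump[x='10']
See: 394287/910
Do: drawer labels[]
See: [bakisle, flone_ern, grugre_od, slacro_ek, zunal]
Do: drawer size[]
See: 5
Do: drawer toss[k='slacro_ek']
See: 1952-04-30
Do: sums lessen[x='-72']
See: 459807/910


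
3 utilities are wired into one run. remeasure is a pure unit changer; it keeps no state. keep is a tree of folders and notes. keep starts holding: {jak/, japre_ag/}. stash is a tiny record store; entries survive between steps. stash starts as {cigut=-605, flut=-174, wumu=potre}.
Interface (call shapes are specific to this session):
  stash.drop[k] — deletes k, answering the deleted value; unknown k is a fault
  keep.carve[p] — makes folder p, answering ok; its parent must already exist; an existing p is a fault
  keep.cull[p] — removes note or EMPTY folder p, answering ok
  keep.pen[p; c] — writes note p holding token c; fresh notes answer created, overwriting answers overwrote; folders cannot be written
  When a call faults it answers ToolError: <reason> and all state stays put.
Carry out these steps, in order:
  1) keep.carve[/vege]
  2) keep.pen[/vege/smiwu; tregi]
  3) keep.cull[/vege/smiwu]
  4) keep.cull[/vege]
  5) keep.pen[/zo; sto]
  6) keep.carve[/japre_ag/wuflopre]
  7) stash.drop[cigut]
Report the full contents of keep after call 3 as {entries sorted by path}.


Answer: {jak/, japre_ag/, vege/}

Derivation:
I use carve passing p='/vege', — result: ok.
Using pen passing p='/vege/smiwu', c='tregi', and get created.
I invoke cull passing p='/vege/smiwu': ok.
Next I call cull passing p='/vege', → ok.
Using pen passing p='/zo', c='sto', giving created.
Next I call carve passing p='/japre_ag/wuflopre', yielding ok.
I invoke drop passing k='cigut', and see -605.


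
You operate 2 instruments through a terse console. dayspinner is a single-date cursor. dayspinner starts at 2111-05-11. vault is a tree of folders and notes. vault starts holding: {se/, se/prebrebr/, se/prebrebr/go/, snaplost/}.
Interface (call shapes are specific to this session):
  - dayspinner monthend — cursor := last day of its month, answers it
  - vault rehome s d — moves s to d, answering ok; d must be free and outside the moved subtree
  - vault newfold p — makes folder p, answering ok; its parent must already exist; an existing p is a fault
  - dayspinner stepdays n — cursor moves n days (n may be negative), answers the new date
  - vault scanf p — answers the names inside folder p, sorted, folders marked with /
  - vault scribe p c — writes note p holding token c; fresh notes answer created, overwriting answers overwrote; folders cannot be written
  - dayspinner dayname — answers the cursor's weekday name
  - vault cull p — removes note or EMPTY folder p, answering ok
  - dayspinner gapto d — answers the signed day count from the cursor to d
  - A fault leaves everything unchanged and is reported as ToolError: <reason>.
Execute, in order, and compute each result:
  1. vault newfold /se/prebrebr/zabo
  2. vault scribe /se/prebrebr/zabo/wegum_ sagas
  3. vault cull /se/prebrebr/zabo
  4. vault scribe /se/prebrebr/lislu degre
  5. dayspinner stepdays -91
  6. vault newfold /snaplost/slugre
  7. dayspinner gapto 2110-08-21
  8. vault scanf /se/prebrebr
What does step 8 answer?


Act: vault newfold[p→/se/prebrebr/zabo]
Obs: ok
Act: vault scribe[p→/se/prebrebr/zabo/wegum_; c→sagas]
Obs: created
Act: vault cull[p→/se/prebrebr/zabo]
Obs: ToolError: not empty
Act: vault scribe[p→/se/prebrebr/lislu; c→degre]
Obs: created
Act: dayspinner stepdays[n→-91]
Obs: 2111-02-09
Act: vault newfold[p→/snaplost/slugre]
Obs: ok
Act: dayspinner gapto[d→2110-08-21]
Obs: -172
Act: vault scanf[p→/se/prebrebr]
Obs: [go/, lislu, zabo/]

Answer: [go/, lislu, zabo/]
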